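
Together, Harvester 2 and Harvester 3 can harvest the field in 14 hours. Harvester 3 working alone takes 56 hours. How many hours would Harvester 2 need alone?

Combined rate is 1/14 per hour.
Known contribution: 1/56 per hour.
So Harvester 2's rate is 1/14 − 1/56 = 3/56, meaning 56/3 hours alone.

56/3 hours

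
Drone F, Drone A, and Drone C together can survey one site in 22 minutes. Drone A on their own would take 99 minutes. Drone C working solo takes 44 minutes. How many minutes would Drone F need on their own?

396/5 minutes

Combined rate is 1/22 per minute.
Known contribution: 1/99 + 1/44 = (4 + 9)/396 = 13/396 per minute.
So Drone F's rate is 1/22 − 13/396 = 5/396, meaning 396/5 minutes alone.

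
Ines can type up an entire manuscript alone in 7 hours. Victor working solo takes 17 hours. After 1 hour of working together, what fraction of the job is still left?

95/119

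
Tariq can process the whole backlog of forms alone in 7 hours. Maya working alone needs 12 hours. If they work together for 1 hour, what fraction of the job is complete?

Combined rate: 1/7 + 1/12 = (12 + 7)/84 = 19/84 per hour.
In 1 hour they complete 1·19/84 = 19/84 of the job.

19/84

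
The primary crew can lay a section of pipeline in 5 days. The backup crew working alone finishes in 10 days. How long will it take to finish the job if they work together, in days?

10/3 days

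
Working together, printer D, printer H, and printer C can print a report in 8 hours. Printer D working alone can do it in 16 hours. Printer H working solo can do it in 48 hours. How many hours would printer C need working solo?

Combined rate is 1/8 per hour.
Known contribution: 1/16 + 1/48 = (3 + 1)/48 = 4/48 = 1/12 per hour.
So printer C's rate is 1/8 − 1/12 = 1/24, meaning 24 hours alone.

24 hours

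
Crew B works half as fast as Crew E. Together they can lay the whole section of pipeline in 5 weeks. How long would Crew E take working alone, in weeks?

15/2 weeks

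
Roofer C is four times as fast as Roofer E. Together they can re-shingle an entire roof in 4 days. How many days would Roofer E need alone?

20 days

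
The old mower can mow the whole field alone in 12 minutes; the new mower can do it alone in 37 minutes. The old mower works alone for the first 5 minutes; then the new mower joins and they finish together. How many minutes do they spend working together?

In 5 minutes the old mower does 5/12 of the job, leaving 7/12.
The old mower and the new mower together work at 49/444 per minute, so finishing takes 7/12 ÷ 49/444 = 37/7 minutes.

37/7 minutes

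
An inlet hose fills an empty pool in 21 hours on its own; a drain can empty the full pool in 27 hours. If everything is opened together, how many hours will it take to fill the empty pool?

Net rate = 1/21 − 1/27 = (9 − 7)/189 = 2/189 per hour.
Filling time = 1 ÷ (2/189) = 189/2 hours.

189/2 hours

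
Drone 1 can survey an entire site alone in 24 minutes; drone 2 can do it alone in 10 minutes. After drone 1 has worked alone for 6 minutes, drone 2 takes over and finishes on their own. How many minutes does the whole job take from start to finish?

27/2 minutes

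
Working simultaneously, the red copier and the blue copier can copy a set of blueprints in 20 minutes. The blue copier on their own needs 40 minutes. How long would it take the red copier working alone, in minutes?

Combined rate is 1/20 per minute.
Known contribution: 1/40 per minute.
So the red copier's rate is 1/20 − 1/40 = 1/40, meaning 40 minutes alone.

40 minutes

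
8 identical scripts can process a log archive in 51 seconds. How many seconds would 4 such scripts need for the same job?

Total work is 8·51 = 408 script-seconds.
With 4 scripts: 408/4 = 102 seconds.

102 seconds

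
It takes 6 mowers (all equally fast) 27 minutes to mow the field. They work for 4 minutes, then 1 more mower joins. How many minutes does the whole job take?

One mower does 1/162 of the job per minute.
After 4 minutes with 6 mowers, 4/27 is done (23/27 left).
With 7 mowers the rate is 7/162, so the rest takes 23/27 ÷ 7/162 = 138/7 minutes.
Total = 4 + 138/7 = 166/7 minutes.

166/7 minutes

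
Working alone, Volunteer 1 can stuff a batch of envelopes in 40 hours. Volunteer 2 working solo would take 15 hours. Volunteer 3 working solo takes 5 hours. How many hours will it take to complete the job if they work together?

Combined rate: 1/40 + 1/15 + 1/5 = (3 + 8 + 24)/120 = 35/120 = 7/24 per hour.
Time = 1 ÷ (7/24) = 24/7 hours.

24/7 hours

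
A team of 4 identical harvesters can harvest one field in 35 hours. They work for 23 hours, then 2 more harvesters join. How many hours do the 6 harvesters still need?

One harvester does 1/140 of the job per hour.
After 23 hours with 4 harvesters, 23/35 is done (12/35 left).
With 6 harvesters the rate is 6/140 = 3/70, so the rest takes 12/35 ÷ 3/70 = 8 hours.

8 hours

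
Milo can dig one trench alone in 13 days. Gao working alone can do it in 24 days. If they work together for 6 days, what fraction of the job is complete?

37/52

Combined rate: 1/13 + 1/24 = (24 + 13)/312 = 37/312 per day.
In 6 days they complete 6·37/312 = 37/52 of the job.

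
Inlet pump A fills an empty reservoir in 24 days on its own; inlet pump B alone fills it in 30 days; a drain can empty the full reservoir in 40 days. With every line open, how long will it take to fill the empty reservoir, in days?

Net rate = 1/24 + 1/30 − 1/40 = (5 + 4 − 3)/120 = 6/120 = 1/20 per day.
Filling time = 1 ÷ (1/20) = 20 days.

20 days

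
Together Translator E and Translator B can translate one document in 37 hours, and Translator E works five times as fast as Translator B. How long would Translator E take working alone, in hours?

222/5 hours

Let Translator B's rate be r; then Translator E's rate is 5r, so together (5 + 1)r = 6r = 1/37.
Thus r = 1/222 per hour.
Translator B alone: 222 hours; Translator E alone: 222/5 hours.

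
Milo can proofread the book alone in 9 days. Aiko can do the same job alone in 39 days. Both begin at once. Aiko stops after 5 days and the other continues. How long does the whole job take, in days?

In the first 5 days the combined rate is 16/117, so 80/117 of the job is done, leaving 37/117.
After Aiko leaves the rate is 1/9 per day; the remaining 37/117 takes 37/13 days.
Total = 5 + 37/13 = 102/13 days.

102/13 days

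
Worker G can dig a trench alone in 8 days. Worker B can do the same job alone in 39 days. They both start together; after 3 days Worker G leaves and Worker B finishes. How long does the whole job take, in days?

195/8 days

In the first 3 days the combined rate is 47/312, so 47/104 of the job is done, leaving 57/104.
After Worker G leaves the rate is 1/39 per day; the remaining 57/104 takes 171/8 days.
Total = 3 + 171/8 = 195/8 days.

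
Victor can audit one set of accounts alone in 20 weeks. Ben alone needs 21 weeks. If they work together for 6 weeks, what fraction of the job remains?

Combined rate: 1/20 + 1/21 = (21 + 20)/420 = 41/420 per week.
In 6 weeks they complete 6·41/420 = 41/70 of the job.
So 29/70 remains.

29/70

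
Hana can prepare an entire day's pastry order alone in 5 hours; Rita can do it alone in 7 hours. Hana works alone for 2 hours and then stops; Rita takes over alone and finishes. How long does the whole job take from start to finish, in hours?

In 2 hours Hana does 2/5 of the job, leaving 3/5.
Rita works at 1/7 per hour, so finishing takes 3/5 ÷ 1/7 = 21/5 hours.
Total time = 2 + 21/5 = 31/5 hours.

31/5 hours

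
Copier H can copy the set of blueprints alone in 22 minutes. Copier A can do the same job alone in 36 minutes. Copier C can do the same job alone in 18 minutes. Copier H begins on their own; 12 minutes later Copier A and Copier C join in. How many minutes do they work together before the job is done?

60/17 minutes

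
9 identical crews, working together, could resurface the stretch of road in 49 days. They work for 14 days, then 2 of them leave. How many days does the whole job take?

One crew does 1/441 of the job per day.
After 14 days with 9 crews, 2/7 is done (5/7 left).
With 7 crews the rate is 7/441 = 1/63, so the rest takes 5/7 ÷ 1/63 = 45 days.
Total = 14 + 45 = 59 days.

59 days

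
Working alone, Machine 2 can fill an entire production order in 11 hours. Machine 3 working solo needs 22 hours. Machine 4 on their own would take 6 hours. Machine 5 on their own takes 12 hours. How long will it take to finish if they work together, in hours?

44/17 hours

Combined rate: 1/11 + 1/22 + 1/6 + 1/12 = (12 + 6 + 22 + 11)/132 = 51/132 = 17/44 per hour.
Time = 1 ÷ (17/44) = 44/17 hours.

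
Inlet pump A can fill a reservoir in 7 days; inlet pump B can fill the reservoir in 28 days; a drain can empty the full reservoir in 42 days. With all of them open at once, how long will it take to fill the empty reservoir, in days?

Net rate = 1/7 + 1/28 − 1/42 = (12 + 3 − 2)/84 = 13/84 per day.
Filling time = 1 ÷ (13/84) = 84/13 days.

84/13 days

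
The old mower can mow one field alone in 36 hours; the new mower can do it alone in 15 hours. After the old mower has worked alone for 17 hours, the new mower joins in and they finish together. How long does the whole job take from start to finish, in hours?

384/17 hours

In 17 hours the old mower does 17/36 of the job, leaving 19/36.
The old mower and the new mower together work at 17/180 per hour, so finishing takes 19/36 ÷ 17/180 = 95/17 hours.
Total time = 17 + 95/17 = 384/17 hours.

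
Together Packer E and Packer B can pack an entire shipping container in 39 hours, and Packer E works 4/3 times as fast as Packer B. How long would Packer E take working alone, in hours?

273/4 hours

Let Packer B's rate be r; then Packer E's rate is (4/3)r, so together (4/3 + 1)r = (7/3)r = 1/39.
Thus r = 1/91 per hour.
Packer B alone: 91 hours; Packer E alone: 273/4 hours.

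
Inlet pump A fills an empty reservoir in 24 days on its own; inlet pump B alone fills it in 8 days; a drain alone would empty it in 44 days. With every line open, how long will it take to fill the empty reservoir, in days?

132/19 days

Net rate = 1/24 + 1/8 − 1/44 = (11 + 33 − 6)/264 = 38/264 = 19/132 per day.
Filling time = 1 ÷ (19/132) = 132/19 days.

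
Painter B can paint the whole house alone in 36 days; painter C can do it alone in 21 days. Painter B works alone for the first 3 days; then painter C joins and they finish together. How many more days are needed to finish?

231/19 days

In 3 days painter B does 3/36 = 1/12 of the job, leaving 11/12.
Painter B and painter C together work at 19/252 per day, so finishing takes 11/12 ÷ 19/252 = 231/19 days.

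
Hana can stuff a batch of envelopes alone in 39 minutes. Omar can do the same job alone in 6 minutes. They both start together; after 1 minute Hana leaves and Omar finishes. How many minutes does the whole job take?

76/13 minutes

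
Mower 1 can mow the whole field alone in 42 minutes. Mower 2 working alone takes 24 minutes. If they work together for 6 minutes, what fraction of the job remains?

17/28

Combined rate: 1/42 + 1/24 = (4 + 7)/168 = 11/168 per minute.
In 6 minutes they complete 6·11/168 = 11/28 of the job.
So 17/28 remains.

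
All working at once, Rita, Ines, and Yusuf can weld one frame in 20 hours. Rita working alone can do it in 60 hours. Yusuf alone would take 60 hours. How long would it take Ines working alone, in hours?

60 hours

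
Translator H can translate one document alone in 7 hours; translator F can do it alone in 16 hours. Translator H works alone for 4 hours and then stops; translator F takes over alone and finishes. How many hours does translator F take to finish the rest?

48/7 hours

In 4 hours translator H does 4/7 of the job, leaving 3/7.
Translator F works at 1/16 per hour, so finishing takes 3/7 ÷ 1/16 = 48/7 hours.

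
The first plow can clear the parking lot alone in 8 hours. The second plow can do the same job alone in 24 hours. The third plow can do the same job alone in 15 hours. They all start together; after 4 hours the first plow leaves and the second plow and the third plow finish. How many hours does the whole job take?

In the first 4 hours the combined rate is 7/30, so 14/15 of the job is done, leaving 1/15.
After the first plow leaves the rate is 13/120 per hour; the remaining 1/15 takes 8/13 hours.
Total = 4 + 8/13 = 60/13 hours.

60/13 hours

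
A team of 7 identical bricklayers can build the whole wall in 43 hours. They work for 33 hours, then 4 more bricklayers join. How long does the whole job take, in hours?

One bricklayer does 1/301 of the job per hour.
After 33 hours with 7 bricklayers, 33/43 is done (10/43 left).
With 11 bricklayers the rate is 11/301, so the rest takes 10/43 ÷ 11/301 = 70/11 hours.
Total = 33 + 70/11 = 433/11 hours.

433/11 hours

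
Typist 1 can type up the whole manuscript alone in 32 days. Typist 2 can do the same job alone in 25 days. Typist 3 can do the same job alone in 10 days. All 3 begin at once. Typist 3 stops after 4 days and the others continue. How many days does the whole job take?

In the first 4 days the combined rate is 137/800, so 137/200 of the job is done, leaving 63/200.
After Typist 3 leaves the rate is 57/800 per day; the remaining 63/200 takes 84/19 days.
Total = 4 + 84/19 = 160/19 days.

160/19 days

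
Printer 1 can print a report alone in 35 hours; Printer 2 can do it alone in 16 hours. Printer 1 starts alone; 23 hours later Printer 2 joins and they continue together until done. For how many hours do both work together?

In 23 hours Printer 1 does 23/35 of the job, leaving 12/35.
Printer 1 and Printer 2 together work at 51/560 per hour, so finishing takes 12/35 ÷ 51/560 = 64/17 hours.

64/17 hours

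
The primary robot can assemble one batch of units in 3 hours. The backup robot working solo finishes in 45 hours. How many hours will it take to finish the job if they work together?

45/16 hours

With two workers the combined time is the product over the sum: 3·45/(3+45) = 135/48 = 45/16 hours.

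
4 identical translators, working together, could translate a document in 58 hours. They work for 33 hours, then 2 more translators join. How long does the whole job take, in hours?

One translator does 1/232 of the job per hour.
After 33 hours with 4 translators, 33/58 is done (25/58 left).
With 6 translators the rate is 6/232 = 3/116, so the rest takes 25/58 ÷ 3/116 = 50/3 hours.
Total = 33 + 50/3 = 149/3 hours.

149/3 hours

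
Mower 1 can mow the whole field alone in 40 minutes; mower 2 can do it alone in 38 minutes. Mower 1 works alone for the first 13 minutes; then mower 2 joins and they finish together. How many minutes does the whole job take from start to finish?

340/13 minutes

In 13 minutes mower 1 does 13/40 of the job, leaving 27/40.
Mower 1 and mower 2 together work at 39/760 per minute, so finishing takes 27/40 ÷ 39/760 = 171/13 minutes.
Total time = 13 + 171/13 = 340/13 minutes.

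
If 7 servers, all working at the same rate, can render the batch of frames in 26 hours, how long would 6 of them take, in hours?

91/3 hours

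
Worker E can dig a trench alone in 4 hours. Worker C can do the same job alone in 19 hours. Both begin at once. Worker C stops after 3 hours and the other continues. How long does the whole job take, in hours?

64/19 hours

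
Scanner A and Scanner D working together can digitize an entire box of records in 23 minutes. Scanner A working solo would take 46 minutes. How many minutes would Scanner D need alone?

Combined rate is 1/23 per minute.
Known contribution: 1/46 per minute.
So Scanner D's rate is 1/23 − 1/46 = 1/46, meaning 46 minutes alone.

46 minutes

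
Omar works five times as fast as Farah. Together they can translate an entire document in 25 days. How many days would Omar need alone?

Let Farah's rate be r; then Omar's rate is 5r, so together (5 + 1)r = 6r = 1/25.
Thus r = 1/150 per day.
Farah alone: 150 days; Omar alone: 30 days.

30 days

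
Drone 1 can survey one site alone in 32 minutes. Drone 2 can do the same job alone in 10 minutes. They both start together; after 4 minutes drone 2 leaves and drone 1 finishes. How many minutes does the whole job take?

96/5 minutes

In the first 4 minutes the combined rate is 21/160, so 21/40 of the job is done, leaving 19/40.
After drone 2 leaves the rate is 1/32 per minute; the remaining 19/40 takes 76/5 minutes.
Total = 4 + 76/5 = 96/5 minutes.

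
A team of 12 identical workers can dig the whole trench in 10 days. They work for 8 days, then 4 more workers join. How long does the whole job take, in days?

One worker does 1/120 of the job per day.
After 8 days with 12 workers, 4/5 is done (1/5 left).
With 16 workers the rate is 16/120 = 2/15, so the rest takes 1/5 ÷ 2/15 = 3/2 days.
Total = 8 + 3/2 = 19/2 days.

19/2 days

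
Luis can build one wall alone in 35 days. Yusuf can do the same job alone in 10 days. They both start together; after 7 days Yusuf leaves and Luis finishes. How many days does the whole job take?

21/2 days

In the first 7 days the combined rate is 9/70, so 9/10 of the job is done, leaving 1/10.
After Yusuf leaves the rate is 1/35 per day; the remaining 1/10 takes 7/2 days.
Total = 7 + 7/2 = 21/2 days.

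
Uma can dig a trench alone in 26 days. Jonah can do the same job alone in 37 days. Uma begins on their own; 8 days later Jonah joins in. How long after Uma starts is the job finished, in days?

In the first 8 days Uma alone does 8/26 = 4/13 of the job, leaving 9/13.
Once everyone is working, combined rate: 1/26 + 1/37 = (37 + 26)/962 = 63/962 per day.
Remaining 9/13 at 63/962 per day takes 74/7 days.
Total from the start = 8 + 74/7 = 130/7 days.

130/7 days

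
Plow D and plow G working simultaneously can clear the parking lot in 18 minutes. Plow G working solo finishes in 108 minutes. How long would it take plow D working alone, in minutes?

Combined rate is 1/18 per minute.
Known contribution: 1/108 per minute.
So plow D's rate is 1/18 − 1/108 = 5/108, meaning 108/5 minutes alone.

108/5 minutes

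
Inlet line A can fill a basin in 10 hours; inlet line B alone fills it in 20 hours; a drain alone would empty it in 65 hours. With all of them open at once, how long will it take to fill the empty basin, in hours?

52/7 hours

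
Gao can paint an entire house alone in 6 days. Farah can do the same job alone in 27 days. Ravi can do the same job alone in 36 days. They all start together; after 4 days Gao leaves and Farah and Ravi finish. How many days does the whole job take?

36/7 days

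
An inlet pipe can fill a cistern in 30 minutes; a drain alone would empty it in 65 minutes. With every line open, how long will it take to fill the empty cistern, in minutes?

Net rate = 1/30 − 1/65 = (13 − 6)/390 = 7/390 per minute.
Filling time = 1 ÷ (7/390) = 390/7 minutes.

390/7 minutes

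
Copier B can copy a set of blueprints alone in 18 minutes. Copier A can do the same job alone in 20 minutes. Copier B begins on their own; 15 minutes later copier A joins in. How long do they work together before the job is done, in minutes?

In the first 15 minutes copier B alone does 15/18 = 5/6 of the job, leaving 1/6.
Once everyone is working, combined rate: 1/18 + 1/20 = (10 + 9)/180 = 19/180 per minute.
Remaining 1/6 at 19/180 per minute takes 30/19 minutes.

30/19 minutes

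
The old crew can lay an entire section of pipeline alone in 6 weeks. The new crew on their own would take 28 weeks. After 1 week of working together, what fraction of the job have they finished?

17/84

Combined rate: 1/6 + 1/28 = (14 + 3)/84 = 17/84 per week.
In 1 week they complete 1·17/84 = 17/84 of the job.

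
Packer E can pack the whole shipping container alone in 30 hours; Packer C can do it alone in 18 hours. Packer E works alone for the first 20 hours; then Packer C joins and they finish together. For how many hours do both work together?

In 20 hours Packer E does 20/30 = 2/3 of the job, leaving 1/3.
Packer E and Packer C together work at 4/45 per hour, so finishing takes 1/3 ÷ 4/45 = 15/4 hours.

15/4 hours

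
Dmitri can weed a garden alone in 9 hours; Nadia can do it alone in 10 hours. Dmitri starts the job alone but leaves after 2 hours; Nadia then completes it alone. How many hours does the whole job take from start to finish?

88/9 hours

In 2 hours Dmitri does 2/9 of the job, leaving 7/9.
Nadia works at 1/10 per hour, so finishing takes 7/9 ÷ 1/10 = 70/9 hours.
Total time = 2 + 70/9 = 88/9 hours.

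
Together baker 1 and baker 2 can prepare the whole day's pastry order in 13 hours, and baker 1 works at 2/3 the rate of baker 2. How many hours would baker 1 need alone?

65/2 hours

Let baker 2's rate be r; then baker 1's rate is (2/3)r, so together (2/3 + 1)r = (5/3)r = 1/13.
Thus r = 3/65 per hour.
Baker 2 alone: 65/3 hours; baker 1 alone: 65/2 hours.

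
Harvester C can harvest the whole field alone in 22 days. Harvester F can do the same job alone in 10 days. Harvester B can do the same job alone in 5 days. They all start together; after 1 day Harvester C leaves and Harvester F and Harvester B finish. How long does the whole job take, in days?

35/11 days

In the first 1 day the combined rate is 19/55, so 19/55 of the job is done, leaving 36/55.
After Harvester C leaves the rate is 3/10 per day; the remaining 36/55 takes 24/11 days.
Total = 1 + 24/11 = 35/11 days.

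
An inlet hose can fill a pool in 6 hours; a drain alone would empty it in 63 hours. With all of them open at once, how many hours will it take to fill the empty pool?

126/19 hours

Net rate = 1/6 − 1/63 = (21 − 2)/126 = 19/126 per hour.
Filling time = 1 ÷ (19/126) = 126/19 hours.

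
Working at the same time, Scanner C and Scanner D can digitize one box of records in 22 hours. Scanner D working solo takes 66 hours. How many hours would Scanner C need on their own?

Combined rate is 1/22 per hour.
Known contribution: 1/66 per hour.
So Scanner C's rate is 1/22 − 1/66 = 1/33, meaning 33 hours alone.

33 hours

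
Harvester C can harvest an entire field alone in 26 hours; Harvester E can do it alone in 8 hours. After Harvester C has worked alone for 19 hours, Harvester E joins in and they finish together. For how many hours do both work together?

28/17 hours

In 19 hours Harvester C does 19/26 of the job, leaving 7/26.
Harvester C and Harvester E together work at 17/104 per hour, so finishing takes 7/26 ÷ 17/104 = 28/17 hours.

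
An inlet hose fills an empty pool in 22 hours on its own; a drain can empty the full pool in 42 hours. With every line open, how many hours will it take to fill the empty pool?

231/5 hours

Net rate = 1/22 − 1/42 = (21 − 11)/462 = 10/462 = 5/231 per hour.
Filling time = 1 ÷ (5/231) = 231/5 hours.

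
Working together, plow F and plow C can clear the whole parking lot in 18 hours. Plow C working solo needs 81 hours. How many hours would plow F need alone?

162/7 hours

Combined rate is 1/18 per hour.
Known contribution: 1/81 per hour.
So plow F's rate is 1/18 − 1/81 = 7/162, meaning 162/7 hours alone.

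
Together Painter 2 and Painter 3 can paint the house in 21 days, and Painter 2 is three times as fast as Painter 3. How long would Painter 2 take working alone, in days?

28 days

Let Painter 3's rate be r; then Painter 2's rate is 3r, so together (3 + 1)r = 4r = 1/21.
Thus r = 1/84 per day.
Painter 3 alone: 84 days; Painter 2 alone: 28 days.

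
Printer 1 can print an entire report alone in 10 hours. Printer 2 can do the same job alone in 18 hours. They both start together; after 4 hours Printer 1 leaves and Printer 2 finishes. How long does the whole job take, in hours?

In the first 4 hours the combined rate is 7/45, so 28/45 of the job is done, leaving 17/45.
After Printer 1 leaves the rate is 1/18 per hour; the remaining 17/45 takes 34/5 hours.
Total = 4 + 34/5 = 54/5 hours.

54/5 hours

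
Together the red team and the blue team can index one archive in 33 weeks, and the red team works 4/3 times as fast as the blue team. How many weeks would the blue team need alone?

77 weeks

Let the blue team's rate be r; then the red team's rate is (4/3)r, so together (4/3 + 1)r = (7/3)r = 1/33.
Thus r = 1/77 per week.
The blue team alone: 77 weeks; the red team alone: 231/4 weeks.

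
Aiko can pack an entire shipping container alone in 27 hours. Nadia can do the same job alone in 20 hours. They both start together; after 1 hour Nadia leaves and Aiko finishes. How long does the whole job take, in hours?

513/20 hours

In the first 1 hour the combined rate is 47/540, so 47/540 of the job is done, leaving 493/540.
After Nadia leaves the rate is 1/27 per hour; the remaining 493/540 takes 493/20 hours.
Total = 1 + 493/20 = 513/20 hours.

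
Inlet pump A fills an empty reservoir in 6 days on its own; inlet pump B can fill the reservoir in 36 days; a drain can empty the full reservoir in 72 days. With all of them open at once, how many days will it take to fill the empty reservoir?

Net rate = 1/6 + 1/36 − 1/72 = (12 + 2 − 1)/72 = 13/72 per day.
Filling time = 1 ÷ (13/72) = 72/13 days.

72/13 days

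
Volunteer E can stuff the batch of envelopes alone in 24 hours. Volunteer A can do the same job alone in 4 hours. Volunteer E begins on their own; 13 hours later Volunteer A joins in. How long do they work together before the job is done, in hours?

11/7 hours

In the first 13 hours Volunteer E alone does 13/24 of the job, leaving 11/24.
Once everyone is working, combined rate: 1/24 + 1/4 = (1 + 6)/24 = 7/24 per hour.
Remaining 11/24 at 7/24 per hour takes 11/7 hours.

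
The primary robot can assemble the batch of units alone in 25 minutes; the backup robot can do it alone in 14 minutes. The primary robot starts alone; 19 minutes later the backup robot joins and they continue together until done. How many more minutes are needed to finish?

28/13 minutes

In 19 minutes the primary robot does 19/25 of the job, leaving 6/25.
The primary robot and the backup robot together work at 39/350 per minute, so finishing takes 6/25 ÷ 39/350 = 28/13 minutes.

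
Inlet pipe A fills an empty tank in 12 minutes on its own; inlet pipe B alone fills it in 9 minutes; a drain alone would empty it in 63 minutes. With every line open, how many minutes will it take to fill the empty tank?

28/5 minutes

Net rate = 1/12 + 1/9 − 1/63 = (21 + 28 − 4)/252 = 45/252 = 5/28 per minute.
Filling time = 1 ÷ (5/28) = 28/5 minutes.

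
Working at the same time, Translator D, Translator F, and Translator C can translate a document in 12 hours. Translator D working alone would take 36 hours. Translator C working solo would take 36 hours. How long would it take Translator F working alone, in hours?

36 hours

Combined rate is 1/12 per hour.
Known contribution: 1/36 + 1/36 = (1 + 1)/36 = 2/36 = 1/18 per hour.
So Translator F's rate is 1/12 − 1/18 = 1/36, meaning 36 hours alone.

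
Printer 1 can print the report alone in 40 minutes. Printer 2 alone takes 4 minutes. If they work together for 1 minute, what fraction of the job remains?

Combined rate: 1/40 + 1/4 = (1 + 10)/40 = 11/40 per minute.
In 1 minute they complete 1·11/40 = 11/40 of the job.
So 29/40 remains.

29/40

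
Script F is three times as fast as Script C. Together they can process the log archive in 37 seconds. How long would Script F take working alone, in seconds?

Let Script C's rate be r; then Script F's rate is 3r, so together (3 + 1)r = 4r = 1/37.
Thus r = 1/148 per second.
Script C alone: 148 seconds; Script F alone: 148/3 seconds.

148/3 seconds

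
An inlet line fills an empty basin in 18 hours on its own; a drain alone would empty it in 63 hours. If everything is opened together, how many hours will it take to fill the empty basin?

126/5 hours

Net rate = 1/18 − 1/63 = (7 − 2)/126 = 5/126 per hour.
Filling time = 1 ÷ (5/126) = 126/5 hours.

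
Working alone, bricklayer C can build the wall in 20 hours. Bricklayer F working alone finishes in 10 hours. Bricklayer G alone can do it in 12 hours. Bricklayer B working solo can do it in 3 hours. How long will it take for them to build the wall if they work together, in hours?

Combined rate: 1/20 + 1/10 + 1/12 + 1/3 = (3 + 6 + 5 + 20)/60 = 34/60 = 17/30 per hour.
Time = 1 ÷ (17/30) = 30/17 hours.

30/17 hours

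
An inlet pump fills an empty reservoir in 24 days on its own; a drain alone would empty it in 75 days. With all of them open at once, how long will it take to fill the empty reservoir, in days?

600/17 days

Net rate = 1/24 − 1/75 = (25 − 8)/600 = 17/600 per day.
Filling time = 1 ÷ (17/600) = 600/17 days.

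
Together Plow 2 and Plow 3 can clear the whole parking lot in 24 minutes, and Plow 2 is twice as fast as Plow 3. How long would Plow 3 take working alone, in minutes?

72 minutes

Let Plow 3's rate be r; then Plow 2's rate is 2r, so together (2 + 1)r = 3r = 1/24.
Thus r = 1/72 per minute.
Plow 3 alone: 72 minutes; Plow 2 alone: 36 minutes.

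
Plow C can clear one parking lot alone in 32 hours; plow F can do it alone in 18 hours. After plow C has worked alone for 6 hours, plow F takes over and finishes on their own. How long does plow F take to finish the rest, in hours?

117/8 hours

In 6 hours plow C does 6/32 = 3/16 of the job, leaving 13/16.
Plow F works at 1/18 per hour, so finishing takes 13/16 ÷ 1/18 = 117/8 hours.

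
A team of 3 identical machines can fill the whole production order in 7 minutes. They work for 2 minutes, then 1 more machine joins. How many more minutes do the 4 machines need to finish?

One machine does 1/21 of the job per minute.
After 2 minutes with 3 machines, 2/7 is done (5/7 left).
With 4 machines the rate is 4/21, so the rest takes 5/7 ÷ 4/21 = 15/4 minutes.

15/4 minutes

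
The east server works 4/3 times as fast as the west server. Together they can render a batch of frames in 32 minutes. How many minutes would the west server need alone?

224/3 minutes

Let the west server's rate be r; then the east server's rate is (4/3)r, so together (4/3 + 1)r = (7/3)r = 1/32.
Thus r = 3/224 per minute.
The west server alone: 224/3 minutes; the east server alone: 56 minutes.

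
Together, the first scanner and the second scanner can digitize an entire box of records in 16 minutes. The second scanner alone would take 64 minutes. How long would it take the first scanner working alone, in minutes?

64/3 minutes

Combined rate is 1/16 per minute.
Known contribution: 1/64 per minute.
So the first scanner's rate is 1/16 − 1/64 = 3/64, meaning 64/3 minutes alone.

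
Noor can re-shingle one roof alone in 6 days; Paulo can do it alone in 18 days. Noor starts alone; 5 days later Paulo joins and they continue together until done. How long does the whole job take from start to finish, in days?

In 5 days Noor does 5/6 of the job, leaving 1/6.
Noor and Paulo together work at 2/9 per day, so finishing takes 1/6 ÷ 2/9 = 3/4 days.
Total time = 5 + 3/4 = 23/4 days.

23/4 days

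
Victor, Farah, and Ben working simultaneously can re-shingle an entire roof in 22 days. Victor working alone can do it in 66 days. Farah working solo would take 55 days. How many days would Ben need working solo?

165/2 days

Combined rate is 1/22 per day.
Known contribution: 1/66 + 1/55 = (5 + 6)/330 = 11/330 = 1/30 per day.
So Ben's rate is 1/22 − 1/30 = 2/165, meaning 165/2 days alone.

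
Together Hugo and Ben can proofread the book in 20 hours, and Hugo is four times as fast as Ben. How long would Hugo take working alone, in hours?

Let Ben's rate be r; then Hugo's rate is 4r, so together (4 + 1)r = 5r = 1/20.
Thus r = 1/100 per hour.
Ben alone: 100 hours; Hugo alone: 25 hours.

25 hours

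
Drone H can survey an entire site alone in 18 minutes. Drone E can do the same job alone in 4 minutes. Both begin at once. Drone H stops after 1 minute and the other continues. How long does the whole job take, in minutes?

34/9 minutes

In the first 1 minute the combined rate is 11/36, so 11/36 of the job is done, leaving 25/36.
After drone H leaves the rate is 1/4 per minute; the remaining 25/36 takes 25/9 minutes.
Total = 1 + 25/9 = 34/9 minutes.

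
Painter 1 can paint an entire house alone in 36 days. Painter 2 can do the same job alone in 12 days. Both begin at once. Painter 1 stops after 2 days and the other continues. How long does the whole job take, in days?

In the first 2 days the combined rate is 1/9, so 2/9 of the job is done, leaving 7/9.
After Painter 1 leaves the rate is 1/12 per day; the remaining 7/9 takes 28/3 days.
Total = 2 + 28/3 = 34/3 days.

34/3 days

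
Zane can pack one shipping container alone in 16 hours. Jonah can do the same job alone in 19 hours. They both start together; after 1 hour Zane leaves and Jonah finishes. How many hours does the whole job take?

In the first 1 hour the combined rate is 35/304, so 35/304 of the job is done, leaving 269/304.
After Zane leaves the rate is 1/19 per hour; the remaining 269/304 takes 269/16 hours.
Total = 1 + 269/16 = 285/16 hours.

285/16 hours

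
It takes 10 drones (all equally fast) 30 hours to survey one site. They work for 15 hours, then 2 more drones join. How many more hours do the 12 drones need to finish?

25/2 hours

One drone does 1/300 of the job per hour.
After 15 hours with 10 drones, 1/2 is done (1/2 left).
With 12 drones the rate is 12/300 = 1/25, so the rest takes 1/2 ÷ 1/25 = 25/2 hours.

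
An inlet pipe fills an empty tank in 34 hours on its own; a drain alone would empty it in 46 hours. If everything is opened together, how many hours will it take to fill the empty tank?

391/3 hours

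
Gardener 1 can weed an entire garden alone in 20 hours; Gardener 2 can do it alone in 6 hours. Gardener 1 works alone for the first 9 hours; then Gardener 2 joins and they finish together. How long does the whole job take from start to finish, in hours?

In 9 hours Gardener 1 does 9/20 of the job, leaving 11/20.
Gardener 1 and Gardener 2 together work at 13/60 per hour, so finishing takes 11/20 ÷ 13/60 = 33/13 hours.
Total time = 9 + 33/13 = 150/13 hours.

150/13 hours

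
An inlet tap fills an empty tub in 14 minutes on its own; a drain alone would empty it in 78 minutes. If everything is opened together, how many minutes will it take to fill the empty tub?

Net rate = 1/14 − 1/78 = (39 − 7)/546 = 32/546 = 16/273 per minute.
Filling time = 1 ÷ (16/273) = 273/16 minutes.

273/16 minutes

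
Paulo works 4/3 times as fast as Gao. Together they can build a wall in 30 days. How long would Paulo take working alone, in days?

105/2 days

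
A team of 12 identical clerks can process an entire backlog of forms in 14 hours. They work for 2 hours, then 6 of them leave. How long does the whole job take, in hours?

One clerk does 1/168 of the job per hour.
After 2 hours with 12 clerks, 1/7 is done (6/7 left).
With 6 clerks the rate is 6/168 = 1/28, so the rest takes 6/7 ÷ 1/28 = 24 hours.
Total = 2 + 24 = 26 hours.

26 hours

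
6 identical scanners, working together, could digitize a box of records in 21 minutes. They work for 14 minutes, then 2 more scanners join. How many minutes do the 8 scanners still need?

21/4 minutes

One scanner does 1/126 of the job per minute.
After 14 minutes with 6 scanners, 2/3 is done (1/3 left).
With 8 scanners the rate is 8/126 = 4/63, so the rest takes 1/3 ÷ 4/63 = 21/4 minutes.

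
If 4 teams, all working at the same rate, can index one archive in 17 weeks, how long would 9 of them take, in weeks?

68/9 weeks

Total work is 4·17 = 68 team-weeks.
With 9 teams: 68/9 weeks.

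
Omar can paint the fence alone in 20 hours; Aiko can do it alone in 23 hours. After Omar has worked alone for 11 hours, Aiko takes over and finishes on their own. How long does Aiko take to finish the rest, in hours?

In 11 hours Omar does 11/20 of the job, leaving 9/20.
Aiko works at 1/23 per hour, so finishing takes 9/20 ÷ 1/23 = 207/20 hours.

207/20 hours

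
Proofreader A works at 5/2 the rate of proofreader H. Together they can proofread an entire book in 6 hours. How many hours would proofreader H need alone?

Let proofreader H's rate be r; then proofreader A's rate is (5/2)r, so together (5/2 + 1)r = (7/2)r = 1/6.
Thus r = 1/21 per hour.
Proofreader H alone: 21 hours; proofreader A alone: 42/5 hours.

21 hours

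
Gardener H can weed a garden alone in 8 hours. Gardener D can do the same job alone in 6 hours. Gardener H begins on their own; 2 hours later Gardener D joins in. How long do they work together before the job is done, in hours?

18/7 hours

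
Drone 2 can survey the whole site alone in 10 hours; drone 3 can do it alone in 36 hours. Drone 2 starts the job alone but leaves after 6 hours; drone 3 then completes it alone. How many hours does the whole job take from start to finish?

102/5 hours

In 6 hours drone 2 does 6/10 = 3/5 of the job, leaving 2/5.
Drone 3 works at 1/36 per hour, so finishing takes 2/5 ÷ 1/36 = 72/5 hours.
Total time = 6 + 72/5 = 102/5 hours.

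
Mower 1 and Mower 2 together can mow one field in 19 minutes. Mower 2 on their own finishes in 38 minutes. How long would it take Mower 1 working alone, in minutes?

Combined rate is 1/19 per minute.
Known contribution: 1/38 per minute.
So Mower 1's rate is 1/19 − 1/38 = 1/38, meaning 38 minutes alone.

38 minutes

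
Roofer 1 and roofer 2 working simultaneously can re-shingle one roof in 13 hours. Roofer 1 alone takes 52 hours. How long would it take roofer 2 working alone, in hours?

52/3 hours

Combined rate is 1/13 per hour.
Known contribution: 1/52 per hour.
So roofer 2's rate is 1/13 − 1/52 = 3/52, meaning 52/3 hours alone.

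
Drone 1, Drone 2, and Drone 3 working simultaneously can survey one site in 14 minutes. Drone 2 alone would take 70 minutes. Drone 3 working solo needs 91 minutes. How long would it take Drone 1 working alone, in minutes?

Combined rate is 1/14 per minute.
Known contribution: 1/70 + 1/91 = (13 + 10)/910 = 23/910 per minute.
So Drone 1's rate is 1/14 − 23/910 = 3/65, meaning 65/3 minutes alone.

65/3 minutes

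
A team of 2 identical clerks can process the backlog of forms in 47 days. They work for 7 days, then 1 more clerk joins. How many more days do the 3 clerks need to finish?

One clerk does 1/94 of the job per day.
After 7 days with 2 clerks, 7/47 is done (40/47 left).
With 3 clerks the rate is 3/94, so the rest takes 40/47 ÷ 3/94 = 80/3 days.

80/3 days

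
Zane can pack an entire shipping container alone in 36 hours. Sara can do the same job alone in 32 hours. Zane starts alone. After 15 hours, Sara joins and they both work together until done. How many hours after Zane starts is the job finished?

423/17 hours

In the first 15 hours Zane alone does 15/36 = 5/12 of the job, leaving 7/12.
Once everyone is working, combined rate: 1/36 + 1/32 = (8 + 9)/288 = 17/288 per hour.
Remaining 7/12 at 17/288 per hour takes 168/17 hours.
Total from the start = 15 + 168/17 = 423/17 hours.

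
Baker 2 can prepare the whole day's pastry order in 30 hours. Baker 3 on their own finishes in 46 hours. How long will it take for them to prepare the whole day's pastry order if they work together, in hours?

With two workers the combined time is the product over the sum: 30·46/(30+46) = 1380/76 = 345/19 hours.

345/19 hours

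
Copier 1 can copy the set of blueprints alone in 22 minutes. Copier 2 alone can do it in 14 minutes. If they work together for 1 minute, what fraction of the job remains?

68/77

Combined rate: 1/22 + 1/14 = (7 + 11)/154 = 18/154 = 9/77 per minute.
In 1 minute they complete 1·9/77 = 9/77 of the job.
So 68/77 remains.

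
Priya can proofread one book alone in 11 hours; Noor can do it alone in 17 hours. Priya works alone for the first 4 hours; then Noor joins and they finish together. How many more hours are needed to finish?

17/4 hours

In 4 hours Priya does 4/11 of the job, leaving 7/11.
Priya and Noor together work at 28/187 per hour, so finishing takes 7/11 ÷ 28/187 = 17/4 hours.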